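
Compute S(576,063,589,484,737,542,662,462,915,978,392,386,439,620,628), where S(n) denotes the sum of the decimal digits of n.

5+7+6+0+6+3+5+8+9+4+8+4+7+3+7+5+4+2+6+6+2+4+6+2+9+1+5+9+7+8+3+9+2+3+8+6+4+3+9+6+2+0+6+2+8 = 229

229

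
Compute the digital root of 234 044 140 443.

6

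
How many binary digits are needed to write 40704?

16

40704 in base 2 is 1001111100000000, which has 16 digits.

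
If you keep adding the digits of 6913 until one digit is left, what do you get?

1

6+9+1+3 = 19
1+9 = 10
1+0 = 1
(Equivalently, 6913 mod 9 = 1.)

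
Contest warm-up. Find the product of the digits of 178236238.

96768

1×7×8×2×3×6×2×3×8 = 96768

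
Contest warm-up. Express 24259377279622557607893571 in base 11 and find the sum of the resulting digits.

61

24259377279622557607893571 in base 11 is 2510202272430206971010104.
Digit sum: 2+5+1+0+2+0+2+2+7+2+4+3+0+2+0+6+9+7+1+0+1+0+1+0+4 = 61.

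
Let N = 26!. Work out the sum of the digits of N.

81

26! = 403291461126605635584000000
Sum of its 27 digits: 81.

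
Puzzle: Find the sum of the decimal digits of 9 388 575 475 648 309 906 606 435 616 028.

153

9+3+8+8+5+7+5+4+7+5+6+4+8+3+0+9+9+0+6+6+0+6+4+3+5+6+1+6+0+2+8 = 153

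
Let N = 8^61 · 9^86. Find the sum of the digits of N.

603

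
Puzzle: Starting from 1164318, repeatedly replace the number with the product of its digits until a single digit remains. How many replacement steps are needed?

1164318 → 576 → 210 → 0 (3 steps)

3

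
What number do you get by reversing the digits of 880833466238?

Reversing 880833466238 gives 832664338088.

832664338088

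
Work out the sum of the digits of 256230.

18

2+5+6+2+3+0 = 18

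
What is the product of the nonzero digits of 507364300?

5×7×3×6×4×3 = 7560

7560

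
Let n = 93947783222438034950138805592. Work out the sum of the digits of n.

133

9+3+9+4+7+7+8+3+2+2+2+4+3+8+0+3+4+9+5+0+1+3+8+8+0+5+5+9+2 = 133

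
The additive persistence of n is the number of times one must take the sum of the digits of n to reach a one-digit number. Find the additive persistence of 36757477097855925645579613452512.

2

36757477097855925645579613452512 → 161 → 8 (2 steps)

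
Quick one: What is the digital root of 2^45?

The digital root of n equals n mod 9 (or 9 when 9 | n), so we need 2^45 mod 9.
2^45 ≡ 8 (mod 9), so the digital root is 8.

8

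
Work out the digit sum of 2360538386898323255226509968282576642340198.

2+3+6+0+5+3+8+3+8+6+8+9+8+3+2+3+2+5+5+2+2+6+5+0+9+9+6+8+2+8+2+5+7+6+6+4+2+3+4+0+1+9+8 = 203

203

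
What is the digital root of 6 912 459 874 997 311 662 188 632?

6+9+1+2+4+5+9+8+7+4+9+9+7+3+1+1+6+6+2+1+8+8+6+3+2 = 127
1+2+7 = 10
1+0 = 1
(Equivalently, 6 912 459 874 997 311 662 188 632 mod 9 = 1.)

1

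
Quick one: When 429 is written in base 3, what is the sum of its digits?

7

429 in base 3 is 120220.
Digit sum: 1+2+0+2+2+0 = 7.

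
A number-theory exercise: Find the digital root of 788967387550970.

7+8+8+9+6+7+3+8+7+5+5+0+9+7+0 = 89
8+9 = 17
1+7 = 8
(Equivalently, 788967387550970 mod 9 = 8.)

8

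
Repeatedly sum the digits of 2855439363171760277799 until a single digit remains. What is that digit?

2+8+5+5+4+3+9+3+6+3+1+7+1+7+6+0+2+7+7+7+9+9 = 111
1+1+1 = 3
(Equivalently, 2855439363171760277799 mod 9 = 3.)

3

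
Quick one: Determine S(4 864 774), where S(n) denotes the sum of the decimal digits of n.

4+8+6+4+7+7+4 = 40

40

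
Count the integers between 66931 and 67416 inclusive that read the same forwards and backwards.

The integers in [66931, 67416] that read the same forwards and backwards: 66966, 67076, 67176, 67276, 67376.
5 qualify.

5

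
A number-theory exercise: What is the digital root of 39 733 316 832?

3+9+7+3+3+3+1+6+8+3+2 = 48
4+8 = 12
1+2 = 3

3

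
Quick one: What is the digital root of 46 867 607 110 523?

4+6+8+6+7+6+0+7+1+1+0+5+2+3 = 56
5+6 = 11
1+1 = 2

2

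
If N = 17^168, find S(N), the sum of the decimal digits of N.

919

17^168 = 519300560744965167157773752471494694425000759356018059159416686087828598528405754018011138564289145816720820599143148213965762401972729279142107081361684674269793115232187888108715144776706510881618925082241
Sum of its 207 digits: 919.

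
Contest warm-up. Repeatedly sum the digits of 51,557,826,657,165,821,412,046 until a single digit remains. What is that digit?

5+1+5+5+7+8+2+6+6+5+7+1+6+5+8+2+1+4+1+2+0+4+6 = 97
9+7 = 16
1+6 = 7
(Equivalently, 51,557,826,657,165,821,412,046 mod 9 = 7.)

7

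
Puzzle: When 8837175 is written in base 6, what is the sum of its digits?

25

8837175 in base 6 is 513224503.
Digit sum: 5+1+3+2+2+4+5+0+3 = 25.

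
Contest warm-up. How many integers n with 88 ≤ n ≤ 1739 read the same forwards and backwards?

The integers in [88, 1739] that read the same forwards and backwards: 88, 99, 101, 111, 121, 131, …, 1551, 1661.
99 qualify.

99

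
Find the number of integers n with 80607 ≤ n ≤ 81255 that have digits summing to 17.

The integers in [80607, 81255] that have digits summing to 17: 80612, 80621, 80630, 80702, 80711, 80720, …, 81242, 81251.
32 qualify.

32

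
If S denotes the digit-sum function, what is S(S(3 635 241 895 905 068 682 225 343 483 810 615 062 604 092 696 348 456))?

First digit sum: 225.
2+2+5 = 9.

9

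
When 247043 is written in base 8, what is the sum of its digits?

20

247043 in base 8 is 742403.
Digit sum: 7+4+2+4+0+3 = 20.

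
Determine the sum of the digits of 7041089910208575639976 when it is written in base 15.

166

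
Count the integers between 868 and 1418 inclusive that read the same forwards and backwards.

The integers in [868, 1418] that read the same forwards and backwards: 868, 878, 888, 898, 909, 919, …, 1221, 1331.
18 qualify.

18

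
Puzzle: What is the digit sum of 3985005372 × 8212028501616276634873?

177

3985005372 × 8212028501616276634873 = 32724977693957973072606987537756
Sum of its 32 digits: 177.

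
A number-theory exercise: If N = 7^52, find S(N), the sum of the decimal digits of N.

196

7^52 = 88124787089723195184393736687912818113311201
Sum of its 44 digits: 196.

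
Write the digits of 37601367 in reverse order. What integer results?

76310673

Reversing 37601367 gives 76310673.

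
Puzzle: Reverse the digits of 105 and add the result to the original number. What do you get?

Reverse of 105 is 501.
105 + 501 = 606

606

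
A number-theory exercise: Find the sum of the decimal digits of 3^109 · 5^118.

585

3^109 · 5^118 = 305265184685731564242960223542865036411188692143140063612900771580641246431358979060594014960476616504791991246747784316539764404296875
Sum of its 135 digits: 585.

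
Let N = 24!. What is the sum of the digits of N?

81

24! = 620448401733239439360000
Sum of its 24 digits: 81.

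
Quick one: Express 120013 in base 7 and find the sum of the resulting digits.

19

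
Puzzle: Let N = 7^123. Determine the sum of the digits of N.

7^123 = 88523570369346801684435811372718127585670061114702144933569245260093253728999880981421881473709365496343
Sum of its 104 digits: 469.

469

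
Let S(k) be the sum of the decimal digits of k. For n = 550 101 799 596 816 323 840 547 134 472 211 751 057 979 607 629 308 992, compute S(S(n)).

First digit sum: 244.
2+4+4 = 10.

10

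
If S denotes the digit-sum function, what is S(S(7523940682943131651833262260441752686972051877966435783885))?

11

First digit sum: 272.
2+7+2 = 11.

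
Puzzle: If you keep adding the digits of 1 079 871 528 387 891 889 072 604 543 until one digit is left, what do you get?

1+0+7+9+8+7+1+5+2+8+3+8+7+8+9+1+8+8+9+0+7+2+6+0+4+5+4+3 = 140
1+4+0 = 5

5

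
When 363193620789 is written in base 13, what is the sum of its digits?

363193620789 in base 13 is 28331102B2C.
Digit sum: 2+8+3+3+1+1+0+2+11+2+12 = 45.

45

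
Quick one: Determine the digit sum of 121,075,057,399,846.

1+2+1+0+7+5+0+5+7+3+9+9+8+4+6 = 67

67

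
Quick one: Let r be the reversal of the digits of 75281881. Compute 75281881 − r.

56463624

Reverse of 75281881 is 18818257.
75281881 − 18818257 = 56463624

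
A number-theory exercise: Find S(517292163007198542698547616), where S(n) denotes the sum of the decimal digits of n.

124

5+1+7+2+9+2+1+6+3+0+0+7+1+9+8+5+4+2+6+9+8+5+4+7+6+1+6 = 124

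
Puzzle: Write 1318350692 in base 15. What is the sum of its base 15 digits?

1318350692 in base 15 is 7AB17662.
Digit sum: 7+10+11+1+7+6+6+2 = 50.

50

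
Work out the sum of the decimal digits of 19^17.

118

19^17 = 5480386857784802185939
Sum of its 22 digits: 118.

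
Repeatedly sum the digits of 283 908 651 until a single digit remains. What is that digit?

6

2+8+3+9+0+8+6+5+1 = 42
4+2 = 6
(Equivalently, 283 908 651 mod 9 = 6.)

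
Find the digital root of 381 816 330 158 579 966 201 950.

7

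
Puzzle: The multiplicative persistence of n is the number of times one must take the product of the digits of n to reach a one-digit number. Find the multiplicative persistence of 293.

293 → 54 → 20 → 0 (3 steps)

3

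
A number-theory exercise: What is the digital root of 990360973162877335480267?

9+9+0+3+6+0+9+7+3+1+6+2+8+7+7+3+3+5+4+8+0+2+6+7 = 115
1+1+5 = 7

7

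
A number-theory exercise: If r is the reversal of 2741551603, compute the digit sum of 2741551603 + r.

32

Reversal of 2741551603 is 3061551472; 2741551603 + 3061551472 = 5803103075.
Digit sum of 5803103075: 5+8+0+3+1+0+3+0+7+5 = 32.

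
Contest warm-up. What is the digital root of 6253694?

8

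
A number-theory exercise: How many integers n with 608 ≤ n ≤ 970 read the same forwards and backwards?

36

The integers in [608, 970] that read the same forwards and backwards: 616, 626, 636, 646, 656, 666, …, 959, 969.
36 qualify.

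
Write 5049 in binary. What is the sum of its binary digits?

8

5049 in base 2 is 1001110111001.
Digit sum: 1+0+0+1+1+1+0+1+1+1+0+0+1 = 8.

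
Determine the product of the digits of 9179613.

10206

9×1×7×9×6×1×3 = 10206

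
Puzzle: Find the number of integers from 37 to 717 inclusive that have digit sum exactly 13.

59

The integers in [37, 717] that have digit sum exactly 13: 49, 58, 67, 76, 85, 94, …, 706, 715.
59 qualify.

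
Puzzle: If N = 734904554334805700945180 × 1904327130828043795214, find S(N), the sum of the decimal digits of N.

214

734904554334805700945180 × 1904327130828043795214 = 1399498681388862755880018704559330354160368520
Sum of its 46 digits: 214.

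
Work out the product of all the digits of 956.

270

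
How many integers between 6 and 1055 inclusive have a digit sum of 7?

42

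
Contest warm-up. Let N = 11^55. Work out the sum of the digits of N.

11^55 = 1890591424712781041871514584574319778449301246603238034051
Sum of its 58 digits: 236.

236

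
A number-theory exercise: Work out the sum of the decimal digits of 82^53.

82^53 = 270479388768705025663934904428891468976040560155672131508380995788849771814987771254236807953626693632
Sum of its 102 digits: 505.

505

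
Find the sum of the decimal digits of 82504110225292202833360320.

75

8+2+5+0+4+1+1+0+2+2+5+2+9+2+2+0+2+8+3+3+3+6+0+3+2+0 = 75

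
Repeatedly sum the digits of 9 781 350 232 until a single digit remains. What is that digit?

4

9+7+8+1+3+5+0+2+3+2 = 40
4+0 = 4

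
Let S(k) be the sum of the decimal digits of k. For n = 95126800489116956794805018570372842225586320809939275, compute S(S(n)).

First digit sum: 245.
2+4+5 = 11.

11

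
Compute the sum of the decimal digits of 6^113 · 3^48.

6^113 · 3^48 = 680630677658121585535111411420853985414261826490204382198638430126426453068229646922177721995054227900675915776
Sum of its 111 digits: 477.

477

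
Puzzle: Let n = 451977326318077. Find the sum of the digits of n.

4+5+1+9+7+7+3+2+6+3+1+8+0+7+7 = 70

70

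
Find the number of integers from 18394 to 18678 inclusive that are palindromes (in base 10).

2

The integers in [18394, 18678] that are palindromes (in base 10): 18481, 18581.
2 qualify.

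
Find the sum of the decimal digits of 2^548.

733

2^548 = 921377545122446619199598286374089084696513969828232526459034741270904336521520715841339532514076847544303802497745079321233052888165232576308943909041185557531590656
Sum of its 165 digits: 733.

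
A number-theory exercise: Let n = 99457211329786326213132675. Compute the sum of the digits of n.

9+9+4+5+7+2+1+1+3+2+9+7+8+6+3+2+6+2+1+3+1+3+2+6+7+5 = 114

114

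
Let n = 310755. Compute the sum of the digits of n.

21

3+1+0+7+5+5 = 21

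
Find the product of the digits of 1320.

0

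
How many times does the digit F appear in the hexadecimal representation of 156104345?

1

156104345 in base 16 is 94DF699.
The digit F appears 1 time.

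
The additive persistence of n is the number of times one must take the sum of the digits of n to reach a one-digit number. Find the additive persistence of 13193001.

2

13193001 → 18 → 9 (2 steps)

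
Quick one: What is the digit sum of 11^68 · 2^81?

410

11^68 · 2^81 = 157809171411061354538866067936151901212427194510472158738843892649308216576288388447028025229312
Sum of its 96 digits: 410.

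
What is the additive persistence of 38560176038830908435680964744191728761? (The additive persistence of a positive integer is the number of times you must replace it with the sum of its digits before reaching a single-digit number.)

3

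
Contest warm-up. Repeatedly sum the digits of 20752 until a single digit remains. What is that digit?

7

2+0+7+5+2 = 16
1+6 = 7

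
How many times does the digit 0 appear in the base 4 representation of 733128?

3

733128 in base 4 is 2302333020.
The digit 0 appears 3 times.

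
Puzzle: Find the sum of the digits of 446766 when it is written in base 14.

446766 in base 14 is B8B5C.
Digit sum: 11+8+11+5+12 = 47.

47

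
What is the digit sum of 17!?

63

17! = 355687428096000
Sum of its 15 digits: 63.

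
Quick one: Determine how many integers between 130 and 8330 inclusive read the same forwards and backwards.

160

The integers in [130, 8330] that read the same forwards and backwards: 131, 141, 151, 161, 171, 181, …, 8118, 8228.
160 qualify.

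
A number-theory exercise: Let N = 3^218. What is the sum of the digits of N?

3^218 = 102904301455531963439992866447168218522419143722136443140378363244115503241210542472452004357744699936489
Sum of its 105 digits: 423.

423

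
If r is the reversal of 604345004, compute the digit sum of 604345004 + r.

34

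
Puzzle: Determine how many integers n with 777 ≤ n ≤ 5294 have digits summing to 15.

336

The integers in [777, 5294] that have digits summing to 15: 780, 807, 816, 825, 834, 843, …, 5271, 5280.
336 qualify.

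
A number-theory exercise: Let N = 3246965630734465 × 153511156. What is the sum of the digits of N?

109

3246965630734465 × 153511156 = 498445447466316851191540
Sum of its 24 digits: 109.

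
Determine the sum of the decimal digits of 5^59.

191

5^59 = 173472347597680709441192448139190673828125
Sum of its 42 digits: 191.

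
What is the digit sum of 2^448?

592

2^448 = 726838724295606890549323807888004534353641360687318060281490199180639288113397923326191050713763565560762521606266177933534601628614656
Sum of its 135 digits: 592.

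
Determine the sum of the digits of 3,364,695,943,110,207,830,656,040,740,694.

125

3+3+6+4+6+9+5+9+4+3+1+1+0+2+0+7+8+3+0+6+5+6+0+4+0+7+4+0+6+9+4 = 125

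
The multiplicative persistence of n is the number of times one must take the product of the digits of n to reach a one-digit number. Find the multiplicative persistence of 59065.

59065 → 0 (1 step)

1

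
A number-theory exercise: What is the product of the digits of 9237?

378

9×2×3×7 = 378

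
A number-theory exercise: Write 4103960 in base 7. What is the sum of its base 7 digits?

4103960 in base 7 is 46611620.
Digit sum: 4+6+6+1+1+6+2+0 = 26.

26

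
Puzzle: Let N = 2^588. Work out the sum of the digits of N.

757

2^588 = 1013065324433836171511818326096474890383898005918563696288002277756507034036354527929615978746851512277392062160962106733983191180520452956027069051297354415786421338721071661056
Sum of its 178 digits: 757.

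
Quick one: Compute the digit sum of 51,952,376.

5+1+9+5+2+3+7+6 = 38

38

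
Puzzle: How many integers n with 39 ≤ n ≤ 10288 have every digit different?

The integers in [39, 10288] that have every digit different: 39, 40, 41, 42, 43, 45, …, 10286, 10287.
5274 qualify.

5274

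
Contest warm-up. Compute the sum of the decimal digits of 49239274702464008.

4+9+2+3+9+2+7+4+7+0+2+4+6+4+0+0+8 = 71

71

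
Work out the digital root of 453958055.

8

4+5+3+9+5+8+0+5+5 = 44
4+4 = 8
(Equivalently, 453958055 mod 9 = 8.)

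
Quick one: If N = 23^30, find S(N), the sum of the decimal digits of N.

199

23^30 = 71094348791151363024389554286420996798449
Sum of its 41 digits: 199.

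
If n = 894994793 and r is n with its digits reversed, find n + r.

Reverse of 894994793 is 397499498.
894994793 + 397499498 = 1292494291

1292494291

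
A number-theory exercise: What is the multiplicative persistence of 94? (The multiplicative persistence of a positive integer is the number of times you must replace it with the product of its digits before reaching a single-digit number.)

3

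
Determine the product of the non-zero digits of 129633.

1×2×9×6×3×3 = 972

972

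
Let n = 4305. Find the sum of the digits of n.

12

4+3+0+5 = 12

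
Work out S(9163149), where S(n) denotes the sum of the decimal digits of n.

33

9+1+6+3+1+4+9 = 33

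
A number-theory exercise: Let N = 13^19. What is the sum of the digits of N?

85

13^19 = 1461920290375446110677
Sum of its 22 digits: 85.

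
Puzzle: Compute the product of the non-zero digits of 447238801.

43008

4×4×7×2×3×8×8×1 = 43008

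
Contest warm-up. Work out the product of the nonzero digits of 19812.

1×9×8×1×2 = 144

144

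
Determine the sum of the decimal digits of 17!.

17! = 355687428096000
Sum of its 15 digits: 63.

63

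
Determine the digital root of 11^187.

The digital root of n equals n mod 9 (or 9 when 9 | n), so we need 11^187 mod 9.
11^187 ≡ 2 (mod 9), so the digital root is 2.

2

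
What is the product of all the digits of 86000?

0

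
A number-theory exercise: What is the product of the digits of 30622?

3×0×6×2×2 = 0

0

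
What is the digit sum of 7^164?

634

7^164 = 3945286644626550630858717985746264080026751644458455916464504975630931364915053228398031941487628933218072924433889392982611734440563298401
Sum of its 139 digits: 634.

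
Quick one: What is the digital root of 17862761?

1+7+8+6+2+7+6+1 = 38
3+8 = 11
1+1 = 2
(Equivalently, 17862761 mod 9 = 2.)

2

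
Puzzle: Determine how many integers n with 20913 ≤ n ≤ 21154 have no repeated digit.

The integers in [20913, 21154] that have no repeated digit: 20913, 20914, 20915, 20916, 20917, 20918, …, 21097, 21098.
84 qualify.

84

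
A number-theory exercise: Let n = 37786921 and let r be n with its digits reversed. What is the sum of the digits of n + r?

41

Reversal of 37786921 is 12968773; 37786921 + 12968773 = 50755694.
Digit sum of 50755694: 5+0+7+5+5+6+9+4 = 41.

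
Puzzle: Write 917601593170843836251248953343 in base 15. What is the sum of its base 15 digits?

209

917601593170843836251248953343 in base 15 is 397960E910BEAACA11DE0E79CD.
Digit sum: 3+9+7+9+6+0+14+9+1+0+11+14+10+10+12+10+1+1+13+14+0+14+7+9+12+13 = 209.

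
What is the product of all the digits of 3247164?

3×2×4×7×1×6×4 = 4032

4032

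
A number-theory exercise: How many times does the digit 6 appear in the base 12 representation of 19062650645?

2

19062650645 in base 12 is 3840062645.
The digit 6 appears 2 times.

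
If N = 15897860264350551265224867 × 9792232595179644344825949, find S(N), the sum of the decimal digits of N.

15897860264350551265224867 × 9792232595179644344825949 = 155675545474184745296877175797499629711663461673783
Sum of its 51 digits: 270.

270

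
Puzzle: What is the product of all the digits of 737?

147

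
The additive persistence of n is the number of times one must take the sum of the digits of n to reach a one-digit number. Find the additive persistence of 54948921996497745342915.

2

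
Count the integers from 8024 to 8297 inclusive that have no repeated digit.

159

The integers in [8024, 8297] that have no repeated digit: 8024, 8025, 8026, 8027, 8029, 8031, …, 8296, 8297.
159 qualify.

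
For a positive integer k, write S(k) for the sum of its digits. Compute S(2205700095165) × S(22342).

S(2205700095165) = 2+2+0+5+7+0+0+0+9+5+1+6+5 = 42.
S(22342) = 2+2+3+4+2 = 13.
42 · 13 = 546.

546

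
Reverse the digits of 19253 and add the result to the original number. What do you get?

54544

Reverse of 19253 is 35291.
19253 + 35291 = 54544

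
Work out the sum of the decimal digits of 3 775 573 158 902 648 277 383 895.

3+7+7+5+5+7+3+1+5+8+9+0+2+6+4+8+2+7+7+3+8+3+8+9+5 = 132

132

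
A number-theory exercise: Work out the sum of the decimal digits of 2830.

13

2+8+3+0 = 13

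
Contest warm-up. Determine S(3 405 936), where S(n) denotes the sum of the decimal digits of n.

3+4+0+5+9+3+6 = 30

30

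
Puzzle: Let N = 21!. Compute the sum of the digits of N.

63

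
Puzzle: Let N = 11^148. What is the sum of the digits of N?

745

11^148 = 13369568890712313714243589997764252258340283396049809814312159788068895119991646988016779122587364005079833318390096812530781998894943591406724436370935281
Sum of its 155 digits: 745.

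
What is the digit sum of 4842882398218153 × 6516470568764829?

4842882398218153 × 6516470568764829 = 31558500615977826569567695740837
Sum of its 32 digits: 165.

165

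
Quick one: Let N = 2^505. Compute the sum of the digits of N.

2^505 = 104748499452676539840422070298483172870932545473378073263465323779076281484949585756264642954428933028828373892081922272294952209468332577706512882860032
Sum of its 153 digits: 713.

713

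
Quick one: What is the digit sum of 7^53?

220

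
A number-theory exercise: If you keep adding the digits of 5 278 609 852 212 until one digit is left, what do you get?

3

5+2+7+8+6+0+9+8+5+2+2+1+2 = 57
5+7 = 12
1+2 = 3
(Equivalently, 5 278 609 852 212 mod 9 = 3.)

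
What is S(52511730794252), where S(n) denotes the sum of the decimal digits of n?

53

5+2+5+1+1+7+3+0+7+9+4+2+5+2 = 53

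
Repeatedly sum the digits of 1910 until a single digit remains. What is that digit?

1+9+1+0 = 11
1+1 = 2

2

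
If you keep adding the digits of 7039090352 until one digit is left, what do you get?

2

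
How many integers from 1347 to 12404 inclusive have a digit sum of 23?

The integers in [1347, 12404] that have a digit sum of 23: 1499, 1589, 1598, 1679, 1688, 1697, …, 12389, 12398.
517 qualify.

517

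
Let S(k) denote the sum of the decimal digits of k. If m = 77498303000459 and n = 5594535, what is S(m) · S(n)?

S(77498303000459) = 7+7+4+9+8+3+0+3+0+0+0+4+5+9 = 59.
S(5594535) = 5+5+9+4+5+3+5 = 36.
59 · 36 = 2124.

2124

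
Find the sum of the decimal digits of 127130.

1+2+7+1+3+0 = 14

14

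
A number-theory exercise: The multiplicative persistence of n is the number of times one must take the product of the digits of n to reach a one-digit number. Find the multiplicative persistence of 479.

479 → 252 → 20 → 0 (3 steps)

3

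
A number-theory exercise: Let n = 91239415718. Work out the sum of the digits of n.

9+1+2+3+9+4+1+5+7+1+8 = 50

50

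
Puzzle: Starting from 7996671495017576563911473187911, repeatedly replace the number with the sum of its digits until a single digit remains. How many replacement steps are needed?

7996671495017576563911473187911 → 155 → 11 → 2 (3 steps)

3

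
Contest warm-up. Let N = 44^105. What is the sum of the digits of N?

44^105 = 36520022047453580251973252553569891594275822455643601361173396883266544258303521049023664198801758611110934210309680982004905319798577779248583889883293254322733928859828224
Sum of its 173 digits: 773.

773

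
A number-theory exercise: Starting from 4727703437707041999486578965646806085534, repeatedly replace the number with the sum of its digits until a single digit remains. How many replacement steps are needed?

4727703437707041999486578965646806085534 → 203 → 5 (2 steps)

2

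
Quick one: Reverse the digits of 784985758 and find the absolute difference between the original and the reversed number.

72603729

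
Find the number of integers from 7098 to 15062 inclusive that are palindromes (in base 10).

80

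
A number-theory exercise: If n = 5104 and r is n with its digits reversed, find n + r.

9119

Reverse of 5104 is 4015.
5104 + 4015 = 9119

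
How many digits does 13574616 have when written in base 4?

13574616 in base 4 is 303302013120, which has 12 digits.

12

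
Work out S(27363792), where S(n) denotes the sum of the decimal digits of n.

2+7+3+6+3+7+9+2 = 39

39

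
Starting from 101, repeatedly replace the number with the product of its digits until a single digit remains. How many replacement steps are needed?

1

101 → 0 (1 step)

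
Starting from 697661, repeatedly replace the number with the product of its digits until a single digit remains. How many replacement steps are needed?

2

697661 → 13608 → 0 (2 steps)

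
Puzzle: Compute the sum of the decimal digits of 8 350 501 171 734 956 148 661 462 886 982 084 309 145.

8+3+5+0+5+0+1+1+7+1+7+3+4+9+5+6+1+4+8+6+6+1+4+6+2+8+8+6+9+8+2+0+8+4+3+0+9+1+4+5 = 178

178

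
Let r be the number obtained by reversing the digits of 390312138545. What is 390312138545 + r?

936143351638

Reverse of 390312138545 is 545831213093.
390312138545 + 545831213093 = 936143351638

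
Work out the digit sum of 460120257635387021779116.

4+6+0+1+2+0+2+5+7+6+3+5+3+8+7+0+2+1+7+7+9+1+1+6 = 93

93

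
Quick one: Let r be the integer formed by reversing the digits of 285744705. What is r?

Reversing 285744705 gives 507447582.

507447582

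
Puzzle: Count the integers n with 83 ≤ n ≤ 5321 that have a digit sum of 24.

113

The integers in [83, 5321] that have a digit sum of 24: 699, 789, 798, 879, 888, 897, …, 5289, 5298.
113 qualify.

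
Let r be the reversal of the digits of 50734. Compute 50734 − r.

Reverse of 50734 is 43705.
50734 − 43705 = 7029

7029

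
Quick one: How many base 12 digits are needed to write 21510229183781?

21510229183781 in base 12 is 24B49B0294205, which has 13 digits.

13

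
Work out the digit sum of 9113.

14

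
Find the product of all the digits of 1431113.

1×4×3×1×1×1×3 = 36

36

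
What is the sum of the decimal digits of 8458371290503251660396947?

8+4+5+8+3+7+1+2+9+0+5+0+3+2+5+1+6+6+0+3+9+6+9+4+7 = 113

113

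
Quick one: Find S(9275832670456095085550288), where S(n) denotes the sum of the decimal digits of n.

119

9+2+7+5+8+3+2+6+7+0+4+5+6+0+9+5+0+8+5+5+5+0+2+8+8 = 119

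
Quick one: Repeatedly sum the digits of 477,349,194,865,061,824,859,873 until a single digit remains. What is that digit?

2

4+7+7+3+4+9+1+9+4+8+6+5+0+6+1+8+2+4+8+5+9+8+7+3 = 128
1+2+8 = 11
1+1 = 2
(Equivalently, 477,349,194,865,061,824,859,873 mod 9 = 2.)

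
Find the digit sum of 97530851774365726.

85

9+7+5+3+0+8+5+1+7+7+4+3+6+5+7+2+6 = 85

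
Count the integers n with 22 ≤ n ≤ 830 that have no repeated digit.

599

The integers in [22, 830] that have no repeated digit: 23, 24, 25, 26, 27, 28, …, 829, 830.
599 qualify.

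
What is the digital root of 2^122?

4

The digital root of n equals n mod 9 (or 9 when 9 | n), so we need 2^122 mod 9.
2^122 ≡ 4 (mod 9), so the digital root is 4.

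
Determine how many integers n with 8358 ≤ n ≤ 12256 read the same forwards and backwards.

39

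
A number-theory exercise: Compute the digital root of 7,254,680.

5

7+2+5+4+6+8+0 = 32
3+2 = 5
(Equivalently, 7,254,680 mod 9 = 5.)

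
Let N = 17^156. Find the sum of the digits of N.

865

17^156 = 891316066503269246830886248940723899939526502113259557079645171513857347460307073738044648294401213148256309113355435446196510687626179271702649594742488692089114633036398885179590391293215681
Sum of its 192 digits: 865.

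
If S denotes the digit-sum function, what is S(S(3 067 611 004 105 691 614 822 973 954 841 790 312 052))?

First digit sum: 152.
1+5+2 = 8.

8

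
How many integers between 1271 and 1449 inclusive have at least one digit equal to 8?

The integers in [1271, 1449] that have at least one digit equal to 8: 1278, 1280, 1281, 1282, 1283, 1284, …, 1438, 1448.
36 qualify.

36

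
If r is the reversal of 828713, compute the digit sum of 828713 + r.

22

Reversal of 828713 is 317828; 828713 + 317828 = 1146541.
Digit sum of 1146541: 1+1+4+6+5+4+1 = 22.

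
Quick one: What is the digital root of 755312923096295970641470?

7

7+5+5+3+1+2+9+2+3+0+9+6+2+9+5+9+7+0+6+4+1+4+7+0 = 106
1+0+6 = 7
(Equivalently, 755312923096295970641470 mod 9 = 7.)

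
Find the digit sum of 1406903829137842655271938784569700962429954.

209

1+4+0+6+9+0+3+8+2+9+1+3+7+8+4+2+6+5+5+2+7+1+9+3+8+7+8+4+5+6+9+7+0+0+9+6+2+4+2+9+9+5+4 = 209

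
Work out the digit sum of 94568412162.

48

9+4+5+6+8+4+1+2+1+6+2 = 48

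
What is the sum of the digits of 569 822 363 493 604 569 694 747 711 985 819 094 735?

204

5+6+9+8+2+2+3+6+3+4+9+3+6+0+4+5+6+9+6+9+4+7+4+7+7+1+1+9+8+5+8+1+9+0+9+4+7+3+5 = 204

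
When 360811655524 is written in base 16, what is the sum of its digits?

49

360811655524 in base 16 is 54020CF164.
Digit sum: 5+4+0+2+0+12+15+1+6+4 = 49.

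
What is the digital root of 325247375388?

3

3+2+5+2+4+7+3+7+5+3+8+8 = 57
5+7 = 12
1+2 = 3
(Equivalently, 325247375388 mod 9 = 3.)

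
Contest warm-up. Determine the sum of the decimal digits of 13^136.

13^136 = 31354213678733635911164650912479057287232380108133268143361865784085839771102774695632601950948771908816812831552943801338010611629529997455360988164641
Sum of its 152 digits: 670.

670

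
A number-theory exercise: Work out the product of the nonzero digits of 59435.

2700

5×9×4×3×5 = 2700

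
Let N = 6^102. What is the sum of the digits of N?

360

6^102 = 23519470446002552619480849617690081539337173577026375375550590789301897093185536
Sum of its 80 digits: 360.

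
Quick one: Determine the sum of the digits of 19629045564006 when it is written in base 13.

78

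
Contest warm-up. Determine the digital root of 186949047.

3

1+8+6+9+4+9+0+4+7 = 48
4+8 = 12
1+2 = 3
(Equivalently, 186949047 mod 9 = 3.)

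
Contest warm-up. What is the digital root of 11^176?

4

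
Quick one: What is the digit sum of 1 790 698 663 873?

1+7+9+0+6+9+8+6+6+3+8+7+3 = 73

73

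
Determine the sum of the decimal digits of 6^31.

99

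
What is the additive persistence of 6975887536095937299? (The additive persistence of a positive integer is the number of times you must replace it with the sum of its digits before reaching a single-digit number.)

6975887536095937299 → 117 → 9 (2 steps)

2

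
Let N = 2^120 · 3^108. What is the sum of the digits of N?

459

2^120 · 3^108 = 4494640796175135109179385936949036827849994937998305564760835538393781496953505249755136
Sum of its 88 digits: 459.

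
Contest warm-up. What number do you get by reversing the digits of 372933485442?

244584339273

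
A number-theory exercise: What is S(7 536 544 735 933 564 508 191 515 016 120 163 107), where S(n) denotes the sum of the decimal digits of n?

142

7+5+3+6+5+4+4+7+3+5+9+3+3+5+6+4+5+0+8+1+9+1+5+1+5+0+1+6+1+2+0+1+6+3+1+0+7 = 142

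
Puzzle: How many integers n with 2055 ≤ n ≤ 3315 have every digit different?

648

The integers in [2055, 3315] that have every digit different: 2056, 2057, 2058, 2059, 2061, 2063, …, 3297, 3298.
648 qualify.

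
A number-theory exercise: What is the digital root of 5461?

7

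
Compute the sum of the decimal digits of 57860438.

41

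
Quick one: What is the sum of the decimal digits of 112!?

765

112! = 197450685722107402353682037275992488341277868034975337796656295094902858969771811440894224355027779366597957338237853638272334919686385621811850780464277094400000000000000000000000000
Sum of its 183 digits: 765.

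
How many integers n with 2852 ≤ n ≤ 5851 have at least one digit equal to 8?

813

The integers in [2852, 5851] that have at least one digit equal to 8: 2852, 2853, 2854, 2855, 2856, 2857, …, 5850, 5851.
813 qualify.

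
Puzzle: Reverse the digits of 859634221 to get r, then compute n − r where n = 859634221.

Reverse of 859634221 is 122436958.
859634221 − 122436958 = 737197263

737197263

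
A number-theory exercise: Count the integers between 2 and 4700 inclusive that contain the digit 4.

1785

The integers in [2, 4700] that contain the digit 4: 4, 14, 24, 34, 40, 41, …, 4699, 4700.
1785 qualify.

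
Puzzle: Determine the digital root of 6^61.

The digital root of n equals n mod 9 (or 9 when 9 | n), so we need 6^61 mod 9.
6^61 ≡ 0 (mod 9), so the digital root is 9.

9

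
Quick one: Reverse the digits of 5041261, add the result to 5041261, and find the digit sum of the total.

38

Reversal of 5041261 is 1621405; 5041261 + 1621405 = 6662666.
Digit sum of 6662666: 6+6+6+2+6+6+6 = 38.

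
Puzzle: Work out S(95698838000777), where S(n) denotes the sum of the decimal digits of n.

9+5+6+9+8+8+3+8+0+0+0+7+7+7 = 77

77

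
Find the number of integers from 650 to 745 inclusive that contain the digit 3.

The integers in [650, 745] that contain the digit 3: 653, 663, 673, 683, 693, 703, …, 739, 743.
19 qualify.

19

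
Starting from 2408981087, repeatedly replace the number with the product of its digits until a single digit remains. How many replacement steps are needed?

2408981087 → 0 (1 step)

1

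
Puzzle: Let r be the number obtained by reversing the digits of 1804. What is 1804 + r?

5885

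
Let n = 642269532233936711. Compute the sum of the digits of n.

6+4+2+2+6+9+5+3+2+2+3+3+9+3+6+7+1+1 = 74

74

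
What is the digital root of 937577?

2

9+3+7+5+7+7 = 38
3+8 = 11
1+1 = 2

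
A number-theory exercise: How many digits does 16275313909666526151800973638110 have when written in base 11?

16275313909666526151800973638110 in base 11 is A29496A827712439556A346679A385, which has 30 digits.

30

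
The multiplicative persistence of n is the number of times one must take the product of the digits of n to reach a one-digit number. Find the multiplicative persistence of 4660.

1

4660 → 0 (1 step)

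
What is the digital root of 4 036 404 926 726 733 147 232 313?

2

4+0+3+6+4+0+4+9+2+6+7+2+6+7+3+3+1+4+7+2+3+2+3+1+3 = 92
9+2 = 11
1+1 = 2
(Equivalently, 4 036 404 926 726 733 147 232 313 mod 9 = 2.)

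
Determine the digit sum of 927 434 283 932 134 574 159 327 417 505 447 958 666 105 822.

9+2+7+4+3+4+2+8+3+9+3+2+1+3+4+5+7+4+1+5+9+3+2+7+4+1+7+5+0+5+4+4+7+9+5+8+6+6+6+1+0+5+8+2+2 = 202

202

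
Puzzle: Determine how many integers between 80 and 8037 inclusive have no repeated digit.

4214

The integers in [80, 8037] that have no repeated digit: 80, 81, 82, 83, 84, 85, …, 8036, 8037.
4214 qualify.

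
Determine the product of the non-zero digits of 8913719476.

8×9×1×3×7×1×9×4×7×6 = 2286144

2286144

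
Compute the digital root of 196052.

5

1+9+6+0+5+2 = 23
2+3 = 5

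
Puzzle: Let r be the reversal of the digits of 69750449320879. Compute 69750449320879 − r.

Reverse of 69750449320879 is 97802394405796.
69750449320879 − 97802394405796 = -28051945084917

-28051945084917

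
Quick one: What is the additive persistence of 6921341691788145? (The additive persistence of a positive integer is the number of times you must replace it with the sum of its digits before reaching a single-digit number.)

6921341691788145 → 75 → 12 → 3 (3 steps)

3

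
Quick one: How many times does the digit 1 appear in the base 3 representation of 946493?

3

946493 in base 3 is 1210002100022.
The digit 1 appears 3 times.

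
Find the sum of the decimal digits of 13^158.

13^158 = 100704682481060610946375767586229287612470720170291100753701225536842761762732578250229953471451596380516739910647382713490013585244633243196229972618746795884561742688786389529
Sum of its 177 digits: 790.

790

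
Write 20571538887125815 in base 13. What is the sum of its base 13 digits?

91

20571538887125815 in base 13 is 52BC81A409A2C14.
Digit sum: 5+2+11+12+8+1+10+4+0+9+10+2+12+1+4 = 91.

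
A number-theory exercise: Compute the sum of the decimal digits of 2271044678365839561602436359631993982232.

182

2+2+7+1+0+4+4+6+7+8+3+6+5+8+3+9+5+6+1+6+0+2+4+3+6+3+5+9+6+3+1+9+9+3+9+8+2+2+3+2 = 182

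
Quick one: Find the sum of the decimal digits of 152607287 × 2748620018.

85

152607287 × 2748620018 = 419459443940871166
Sum of its 18 digits: 85.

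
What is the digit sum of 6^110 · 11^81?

756

6^110 · 11^81 = 89011278707578502823311469541436393929958610304175166043796719394325061782388979192227658499836283212523841472031993278531165115937610017623705031564177458428168934260736
Sum of its 170 digits: 756.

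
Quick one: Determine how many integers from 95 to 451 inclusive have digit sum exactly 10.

33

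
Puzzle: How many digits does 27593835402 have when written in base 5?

27593835402 in base 5 is 423003010213102, which has 15 digits.

15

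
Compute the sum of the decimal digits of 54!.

54! = 230843697339241380472092742683027581083278564571807941132288000000000000
Sum of its 72 digits: 261.

261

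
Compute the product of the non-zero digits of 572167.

2940

5×7×2×1×6×7 = 2940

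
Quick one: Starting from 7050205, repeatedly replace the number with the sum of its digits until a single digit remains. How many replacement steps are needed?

3

7050205 → 19 → 10 → 1 (3 steps)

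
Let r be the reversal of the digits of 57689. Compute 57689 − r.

Reverse of 57689 is 98675.
57689 − 98675 = -40986

-40986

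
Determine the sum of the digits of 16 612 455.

1+6+6+1+2+4+5+5 = 30

30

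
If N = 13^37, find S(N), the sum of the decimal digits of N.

175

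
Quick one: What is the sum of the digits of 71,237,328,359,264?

62

7+1+2+3+7+3+2+8+3+5+9+2+6+4 = 62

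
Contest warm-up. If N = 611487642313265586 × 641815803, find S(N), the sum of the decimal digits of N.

126

611487642313265586 × 641815803 = 392462432175865329630855558
Sum of its 27 digits: 126.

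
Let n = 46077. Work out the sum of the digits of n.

24

4+6+0+7+7 = 24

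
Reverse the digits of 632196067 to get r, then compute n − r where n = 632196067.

Reverse of 632196067 is 760691236.
632196067 − 760691236 = -128495169

-128495169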